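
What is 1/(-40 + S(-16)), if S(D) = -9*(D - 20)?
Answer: 1/284 ≈ 0.0035211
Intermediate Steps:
S(D) = 180 - 9*D (S(D) = -9*(-20 + D) = 180 - 9*D)
1/(-40 + S(-16)) = 1/(-40 + (180 - 9*(-16))) = 1/(-40 + (180 + 144)) = 1/(-40 + 324) = 1/284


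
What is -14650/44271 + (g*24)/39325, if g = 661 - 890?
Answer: -819424666/1740957075 ≈ -0.47067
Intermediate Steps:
g = -229
-14650/44271 + (g*24)/39325 = -14650/44271 - 229*24/39325 = -14650*1/44271 - 5496*1/39325 = -14650/44271 - 5496/39325 = -819424666/1740957075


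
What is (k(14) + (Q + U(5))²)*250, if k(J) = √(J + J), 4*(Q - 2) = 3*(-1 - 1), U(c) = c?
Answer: 15125/2 + 500*√7 ≈ 8885.4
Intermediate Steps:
Q = ½ (Q = 2 + (3*(-1 - 1))/4 = 2 + (3*(-2))/4 = 2 + (¼)*(-6) = 2 - 3/2 = ½ ≈ 0.50000)
k(J) = √2*√J (k(J) = √(2*J) = √2*√J)
(k(14) + (Q + U(5))²)*250 = (√2*√14 + (½ + 5)²)*250 = (2*√7 + (11/2)²)*250 = (2*√7 + 121/4)*250 = (121/4 + 2*√7)*250 = 15125/2 + 500*√7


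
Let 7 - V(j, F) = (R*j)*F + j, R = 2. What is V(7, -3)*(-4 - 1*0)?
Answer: -168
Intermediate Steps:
V(j, F) = 7 - j - 2*F*j (V(j, F) = 7 - ((2*j)*F + j) = 7 - (2*F*j + j) = 7 - (j + 2*F*j) = 7 + (-j - 2*F*j) = 7 - j - 2*F*j)
V(7, -3)*(-4 - 1*0) = (7 - 1*7 - 2*(-3)*7)*(-4 - 1*0) = (7 - 7 + 42)*(-4 + 0) = 42*(-4) = -168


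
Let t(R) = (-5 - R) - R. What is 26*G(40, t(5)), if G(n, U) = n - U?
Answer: 1430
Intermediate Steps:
t(R) = -5 - 2*R
26*G(40, t(5)) = 26*(40 - (-5 - 2*5)) = 26*(40 - (-5 - 10)) = 26*(40 - 1*(-15)) = 26*(40 + 15) = 26*55 = 1430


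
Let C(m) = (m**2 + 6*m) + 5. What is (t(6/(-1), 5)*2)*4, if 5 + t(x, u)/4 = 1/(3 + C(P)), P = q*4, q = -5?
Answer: -1439/9 ≈ -159.89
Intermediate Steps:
P = -20 (P = -5*4 = -20)
C(m) = 5 + m**2 + 6*m
t(x, u) = -1439/72 (t(x, u) = -20 + 4/(3 + (5 + (-20)**2 + 6*(-20))) = -20 + 4/(3 + (5 + 400 - 120)) = -20 + 4/(3 + 285) = -20 + 4/288 = -20 + 4*(1/288) = -20 + 1/72 = -1439/72)
(t(6/(-1), 5)*2)*4 = -1439/72*2*4 = -1439/36*4 = -1439/9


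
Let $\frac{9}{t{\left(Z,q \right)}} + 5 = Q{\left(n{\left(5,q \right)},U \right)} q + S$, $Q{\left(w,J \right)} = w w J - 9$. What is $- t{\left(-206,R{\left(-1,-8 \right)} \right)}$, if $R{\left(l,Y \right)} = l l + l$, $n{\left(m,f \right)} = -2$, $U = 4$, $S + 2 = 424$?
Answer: $- \frac{3}{139} \approx -0.021583$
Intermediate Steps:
$S = 422$ ($S = -2 + 424 = 422$)
$Q{\left(w,J \right)} = -9 + J w^{2}$ ($Q{\left(w,J \right)} = w^{2} J - 9 = J w^{2} - 9 = -9 + J w^{2}$)
$R{\left(l,Y \right)} = l + l^{2}$ ($R{\left(l,Y \right)} = l^{2} + l = l + l^{2}$)
$t{\left(Z,q \right)} = \frac{9}{417 + 7 q}$ ($t{\left(Z,q \right)} = \frac{9}{-5 + \left(\left(-9 + 4 \left(-2\right)^{2}\right) q + 422\right)} = \frac{9}{-5 + \left(\left(-9 + 4 \cdot 4\right) q + 422\right)} = \frac{9}{-5 + \left(\left(-9 + 16\right) q + 422\right)} = \frac{9}{-5 + \left(7 q + 422\right)} = \frac{9}{-5 + \left(422 + 7 q\right)} = \frac{9}{417 + 7 q}$)
$- t{\left(-206,R{\left(-1,-8 \right)} \right)} = - \frac{9}{417 + 7 \left(- (1 - 1)\right)} = - \frac{9}{417 + 7 \left(\left(-1\right) 0\right)} = - \frac{9}{417 + 7 \cdot 0} = - \frac{9}{417 + 0} = - \frac{9}{417} = \left(-1\right) \frac{3}{139} = - \frac{3}{139}$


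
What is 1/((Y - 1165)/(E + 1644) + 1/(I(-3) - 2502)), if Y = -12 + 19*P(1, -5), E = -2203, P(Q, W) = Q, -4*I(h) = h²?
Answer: 5599503/11597450 ≈ 0.48282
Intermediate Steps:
I(h) = -h²/4
Y = 7 (Y = -12 + 19*1 = -12 + 19 = 7)
1/((Y - 1165)/(E + 1644) + 1/(I(-3) - 2502)) = 1/((7 - 1165)/(-2203 + 1644) + 1/(-¼*(-3)² - 2502)) = 1/(-1158/(-559) + 1/(-¼*9 - 2502)) = 1/(-1158*(-1/559) + 1/(-9/4 - 2502)) = 1/(1158/559 + 1/(-10017/4)) = 1/(1158/559 - 4/10017) = 1/(11597450/5599503) = 5599503/11597450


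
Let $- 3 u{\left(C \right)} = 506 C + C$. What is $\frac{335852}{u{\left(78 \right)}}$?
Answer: $- \frac{167926}{6591} \approx -25.478$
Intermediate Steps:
$u{\left(C \right)} = - 169 C$ ($u{\left(C \right)} = - \frac{506 C + C}{3} = - \frac{507 C}{3} = - 169 C$)
$\frac{335852}{u{\left(78 \right)}} = \frac{335852}{\left(-169\right) 78} = \frac{335852}{-13182} = 335852 \left(- \frac{1}{13182}\right) = - \frac{167926}{6591}$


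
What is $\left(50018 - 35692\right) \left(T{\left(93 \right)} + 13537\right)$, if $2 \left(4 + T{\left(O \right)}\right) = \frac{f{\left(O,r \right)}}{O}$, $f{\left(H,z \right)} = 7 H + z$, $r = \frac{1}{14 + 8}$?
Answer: $\frac{396768304517}{2046} \approx 1.9392 \cdot 10^{8}$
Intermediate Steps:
$r = \frac{1}{22} \approx 0.045455$
$f{\left(H,z \right)} = z + 7 H$
$T{\left(O \right)} = -4 + \frac{\frac{1}{22} + 7 O}{2 O}$ ($T{\left(O \right)} = -4 + \frac{\left(\frac{1}{22} + 7 O\right) \frac{1}{O}}{2} = -4 + \frac{\frac{1}{O} \left(\frac{1}{22} + 7 O\right)}{2} = -4 + \frac{\frac{1}{22} + 7 O}{2 O}$)
$\left(50018 - 35692\right) \left(T{\left(93 \right)} + 13537\right) = \left(50018 - 35692\right) \left(\frac{1 - 2046}{44 \cdot 93} + 13537\right) = 14326 \left(\frac{1}{44} \cdot \frac{1}{93} \left(1 - 2046\right) + 13537\right) = 14326 \left(\frac{1}{44} \cdot \frac{1}{93} \left(-2045\right) + 13537\right) = 14326 \left(- \frac{2045}{4092} + 13537\right) = 14326 \cdot \frac{55391359}{4092} = \frac{396768304517}{2046}$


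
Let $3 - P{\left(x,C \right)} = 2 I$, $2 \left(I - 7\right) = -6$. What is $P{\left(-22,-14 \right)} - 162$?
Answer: $-167$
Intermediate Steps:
$I = 4$ ($I = 7 + \frac{1}{2} \left(-6\right) = 7 - 3 = 4$)
$P{\left(x,C \right)} = -5$ ($P{\left(x,C \right)} = 3 - 2 \cdot 4 = 3 - 8 = -5$)
$P{\left(-22,-14 \right)} - 162 = -5 - 162 = -167$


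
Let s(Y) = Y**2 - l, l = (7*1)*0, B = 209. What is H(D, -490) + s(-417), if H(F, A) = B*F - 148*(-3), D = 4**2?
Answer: 177677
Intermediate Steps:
D = 16
l = 0 (l = 7*0 = 0)
H(F, A) = 444 + 209*F (H(F, A) = 209*F - 148*(-3) = 209*F + 444 = 444 + 209*F)
s(Y) = Y**2 (s(Y) = Y**2 - 1*0 = Y**2 + 0 = Y**2)
H(D, -490) + s(-417) = (444 + 209*16) + (-417)**2 = (444 + 3344) + 173889 = 3788 + 173889 = 177677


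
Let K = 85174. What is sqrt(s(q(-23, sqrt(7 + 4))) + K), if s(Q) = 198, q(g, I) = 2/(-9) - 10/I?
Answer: 2*sqrt(21343) ≈ 292.19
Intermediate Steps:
q(g, I) = -2/9 - 10/I (q(g, I) = 2*(-1/9) - 10/I = -2/9 - 10/I)
sqrt(s(q(-23, sqrt(7 + 4))) + K) = sqrt(198 + 85174) = sqrt(85372) = 2*sqrt(21343)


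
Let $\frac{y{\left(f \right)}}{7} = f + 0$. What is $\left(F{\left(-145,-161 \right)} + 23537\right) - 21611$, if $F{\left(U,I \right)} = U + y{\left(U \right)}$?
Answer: $766$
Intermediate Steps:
$y{\left(f \right)} = 7 f$ ($y{\left(f \right)} = 7 \left(f + 0\right) = 7 f$)
$F{\left(U,I \right)} = 8 U$ ($F{\left(U,I \right)} = U + 7 U = 8 U$)
$\left(F{\left(-145,-161 \right)} + 23537\right) - 21611 = \left(8 \left(-145\right) + 23537\right) - 21611 = \left(-1160 + 23537\right) - 21611 = 22377 - 21611 = 766$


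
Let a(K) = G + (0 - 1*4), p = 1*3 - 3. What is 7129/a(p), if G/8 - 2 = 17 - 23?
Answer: -7129/36 ≈ -198.03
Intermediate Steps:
p = 0 (p = 3 - 3 = 0)
G = -32 (G = 16 + 8*(17 - 23) = 16 + 8*(-6) = 16 - 48 = -32)
a(K) = -36 (a(K) = -32 + (0 - 1*4) = -32 + (0 - 4) = -32 - 4 = -36)
7129/a(p) = 7129/(-36) = 7129*(-1/36) = -7129/36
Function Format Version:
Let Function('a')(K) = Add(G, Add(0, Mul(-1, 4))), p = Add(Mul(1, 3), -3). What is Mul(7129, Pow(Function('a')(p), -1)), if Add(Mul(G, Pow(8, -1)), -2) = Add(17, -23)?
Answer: Rational(-7129, 36) ≈ -198.03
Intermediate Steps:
p = 0 (p = Add(3, -3) = 0)
G = -32 (G = Add(16, Mul(8, Add(17, -23))) = Add(16, Mul(8, -6)) = Add(16, -48) = -32)
Function('a')(K) = -36 (Function('a')(K) = Add(-32, Add(0, Mul(-1, 4))) = Add(-32, Add(0, -4)) = Add(-32, -4) = -36)
Mul(7129, Pow(Function('a')(p), -1)) = Mul(7129, Pow(-36, -1)) = Mul(7129, Rational(-1, 36)) = Rational(-7129, 36)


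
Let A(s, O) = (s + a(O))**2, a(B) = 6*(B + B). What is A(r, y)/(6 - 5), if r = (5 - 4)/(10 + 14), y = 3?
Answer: 748225/576 ≈ 1299.0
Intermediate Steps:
r = 1/24 ≈ 0.041667
a(B) = 12*B (a(B) = 6*(2*B) = 12*B)
A(s, O) = (s + 12*O)**2
A(r, y)/(6 - 5) = (1/24 + 12*3)**2/(6 - 5) = (1/24 + 36)**2/1 = (865/24)**2*1 = (748225/576)*1 = 748225/576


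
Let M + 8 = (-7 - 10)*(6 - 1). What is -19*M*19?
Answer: 33573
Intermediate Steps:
M = -93 (M = -8 + (-7 - 10)*(6 - 1) = -8 - 17*5 = -8 - 85 = -93)
-19*M*19 = -19*(-93)*19 = 1767*19 = 33573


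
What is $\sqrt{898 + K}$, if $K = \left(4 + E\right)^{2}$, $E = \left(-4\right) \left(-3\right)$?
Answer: $\sqrt{1154} \approx 33.971$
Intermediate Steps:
$E = 12$
$K = 256$ ($K = \left(4 + 12\right)^{2} = 16^{2} = 256$)
$\sqrt{898 + K} = \sqrt{898 + 256} = \sqrt{1154}$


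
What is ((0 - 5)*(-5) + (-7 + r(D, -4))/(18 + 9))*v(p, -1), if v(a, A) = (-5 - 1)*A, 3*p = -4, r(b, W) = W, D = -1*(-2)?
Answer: 1328/9 ≈ 147.56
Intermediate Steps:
D = 2
p = -4/3 (p = (⅓)*(-4) = -4/3 ≈ -1.3333)
v(a, A) = -6*A
((0 - 5)*(-5) + (-7 + r(D, -4))/(18 + 9))*v(p, -1) = ((0 - 5)*(-5) + (-7 - 4)/(18 + 9))*(-6*(-1)) = (-5*(-5) - 11/27)*6 = (25 - 11*1/27)*6 = (25 - 11/27)*6 = (664/27)*6 = 1328/9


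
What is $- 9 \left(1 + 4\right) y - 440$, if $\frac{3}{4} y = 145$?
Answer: $-9140$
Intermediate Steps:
$y = \frac{580}{3}$ ($y = \frac{4}{3} \cdot 145 = \frac{580}{3} \approx 193.33$)
$- 9 \left(1 + 4\right) y - 440 = - 9 \left(1 + 4\right) \frac{580}{3} - 440 = \left(-9\right) 5 \cdot \frac{580}{3} - 440 = \left(-45\right) \frac{580}{3} - 440 = -8700 - 440 = -9140$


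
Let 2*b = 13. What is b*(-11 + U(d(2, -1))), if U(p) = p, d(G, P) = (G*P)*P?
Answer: -117/2 ≈ -58.500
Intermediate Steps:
b = 13/2 (b = (½)*13 = 13/2 ≈ 6.5000)
d(G, P) = G*P²
b*(-11 + U(d(2, -1))) = 13*(-11 + 2*(-1)²)/2 = 13*(-11 + 2*1)/2 = 13*(-11 + 2)/2 = (13/2)*(-9) = -117/2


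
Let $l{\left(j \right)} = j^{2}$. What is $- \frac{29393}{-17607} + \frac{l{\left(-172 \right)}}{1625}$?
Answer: $\frac{568649113}{28611375} \approx 19.875$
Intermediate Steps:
$- \frac{29393}{-17607} + \frac{l{\left(-172 \right)}}{1625} = - \frac{29393}{-17607} + \frac{\left(-172\right)^{2}}{1625} = \left(-29393\right) \left(- \frac{1}{17607}\right) + 29584 \cdot \frac{1}{1625} = \frac{29393}{17607} + \frac{29584}{1625} = \frac{568649113}{28611375}$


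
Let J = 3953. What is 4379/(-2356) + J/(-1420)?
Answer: -1941431/418190 ≈ -4.6425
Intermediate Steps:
4379/(-2356) + J/(-1420) = 4379/(-2356) + 3953/(-1420) = 4379*(-1/2356) + 3953*(-1/1420) = -4379/2356 - 3953/1420 = -1941431/418190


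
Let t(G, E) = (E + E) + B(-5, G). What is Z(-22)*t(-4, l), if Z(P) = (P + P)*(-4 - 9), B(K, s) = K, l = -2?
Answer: -5148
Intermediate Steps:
Z(P) = -26*P (Z(P) = (2*P)*(-13) = -26*P)
t(G, E) = -5 + 2*E (t(G, E) = (E + E) - 5 = 2*E - 5 = -5 + 2*E)
Z(-22)*t(-4, l) = (-26*(-22))*(-5 + 2*(-2)) = 572*(-5 - 4) = 572*(-9) = -5148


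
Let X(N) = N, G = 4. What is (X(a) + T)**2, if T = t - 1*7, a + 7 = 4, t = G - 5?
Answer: 121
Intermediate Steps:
t = -1 (t = 4 - 5 = -1)
a = -3 (a = -7 + 4 = -3)
T = -8 (T = -1 - 1*7 = -1 - 7 = -8)
(X(a) + T)**2 = (-3 - 8)**2 = (-11)**2 = 121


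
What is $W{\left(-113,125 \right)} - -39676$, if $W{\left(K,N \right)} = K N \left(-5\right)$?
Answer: $110301$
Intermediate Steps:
$W{\left(K,N \right)} = - 5 K N$
$W{\left(-113,125 \right)} - -39676 = \left(-5\right) \left(-113\right) 125 - -39676 = 70625 + 39676 = 110301$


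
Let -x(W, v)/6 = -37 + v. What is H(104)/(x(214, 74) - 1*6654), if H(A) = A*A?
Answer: -2704/1719 ≈ -1.5730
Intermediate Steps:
H(A) = A**2
x(W, v) = 222 - 6*v (x(W, v) = -6*(-37 + v) = 222 - 6*v)
H(104)/(x(214, 74) - 1*6654) = 104**2/((222 - 6*74) - 1*6654) = 10816/((222 - 444) - 6654) = 10816/(-222 - 6654) = 10816/(-6876) = 10816*(-1/6876) = -2704/1719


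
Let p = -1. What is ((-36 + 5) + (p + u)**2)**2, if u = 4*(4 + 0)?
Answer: 37636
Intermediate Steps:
u = 16 (u = 4*4 = 16)
((-36 + 5) + (p + u)**2)**2 = ((-36 + 5) + (-1 + 16)**2)**2 = (-31 + 15**2)**2 = (-31 + 225)**2 = 194**2 = 37636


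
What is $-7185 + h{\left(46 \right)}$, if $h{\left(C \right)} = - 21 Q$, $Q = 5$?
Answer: $-7290$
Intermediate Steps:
$h{\left(C \right)} = -105$ ($h{\left(C \right)} = \left(-21\right) 5 = -105$)
$-7185 + h{\left(46 \right)} = -7185 - 105 = -7290$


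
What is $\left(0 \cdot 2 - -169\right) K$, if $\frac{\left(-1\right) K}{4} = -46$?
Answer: $31096$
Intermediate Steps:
$K = 184$ ($K = \left(-4\right) \left(-46\right) = 184$)
$\left(0 \cdot 2 - -169\right) K = \left(0 \cdot 2 - -169\right) 184 = \left(0 + 169\right) 184 = 169 \cdot 184 = 31096$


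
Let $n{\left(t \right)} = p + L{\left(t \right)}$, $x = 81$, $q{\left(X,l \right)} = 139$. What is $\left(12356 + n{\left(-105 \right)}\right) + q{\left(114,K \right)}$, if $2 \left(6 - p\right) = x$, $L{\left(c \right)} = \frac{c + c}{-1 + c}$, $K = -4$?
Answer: $\frac{1321023}{106} \approx 12462.0$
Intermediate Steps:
$L{\left(c \right)} = \frac{2 c}{-1 + c}$
$p = - \frac{69}{2}$ ($p = 6 - \frac{81}{2} = - \frac{69}{2} \approx -34.5$)
$n{\left(t \right)} = - \frac{69}{2} + \frac{2 t}{-1 + t}$
$\left(12356 + n{\left(-105 \right)}\right) + q{\left(114,K \right)} = \left(12356 + \frac{69 - -6825}{2 \left(-1 - 105\right)}\right) + 139 = \left(12356 + \frac{69 + 6825}{2 \left(-106\right)}\right) + 139 = \left(12356 + \frac{1}{2} \left(- \frac{1}{106}\right) 6894\right) + 139 = \left(12356 - \frac{3447}{106}\right) + 139 = \frac{1306289}{106} + 139 = \frac{1321023}{106}$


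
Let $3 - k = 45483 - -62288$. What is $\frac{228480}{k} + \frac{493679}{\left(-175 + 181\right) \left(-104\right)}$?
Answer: $- \frac{6668171249}{8405904} \approx -793.27$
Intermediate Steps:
$k = -107768$ ($k = 3 - \left(45483 - -62288\right) = 3 - \left(45483 + 62288\right) = 3 - 107771 = -107768$)
$\frac{228480}{k} + \frac{493679}{\left(-175 + 181\right) \left(-104\right)} = \frac{228480}{-107768} + \frac{493679}{\left(-175 + 181\right) \left(-104\right)} = 228480 \left(- \frac{1}{107768}\right) + \frac{493679}{6 \left(-104\right)} = - \frac{28560}{13471} + \frac{493679}{-624} = - \frac{28560}{13471} + 493679 \left(- \frac{1}{624}\right) = - \frac{28560}{13471} - \frac{493679}{624} = - \frac{6668171249}{8405904}$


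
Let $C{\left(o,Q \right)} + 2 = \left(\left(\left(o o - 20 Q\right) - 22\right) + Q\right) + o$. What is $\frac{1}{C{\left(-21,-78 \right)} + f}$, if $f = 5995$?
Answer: $\frac{1}{7873} \approx 0.00012702$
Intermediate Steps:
$C{\left(o,Q \right)} = -24 + o + o^{2} - 19 Q$ ($C{\left(o,Q \right)} = -2 - \left(22 - o + 19 Q - o o\right) = -2 - \left(22 - o - o^{2} + 19 Q\right) = -24 + o + o^{2} - 19 Q$)
$\frac{1}{C{\left(-21,-78 \right)} + f} = \frac{1}{\left(-24 - 21 + \left(-21\right)^{2} - -1482\right) + 5995} = \frac{1}{\left(-24 - 21 + 441 + 1482\right) + 5995} = \frac{1}{1878 + 5995} = \frac{1}{7873}$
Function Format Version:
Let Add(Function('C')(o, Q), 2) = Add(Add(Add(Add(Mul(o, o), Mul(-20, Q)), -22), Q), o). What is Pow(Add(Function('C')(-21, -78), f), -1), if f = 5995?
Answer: Rational(1, 7873) ≈ 0.00012702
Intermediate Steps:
Function('C')(o, Q) = Add(-24, o, Pow(o, 2), Mul(-19, Q)) (Function('C')(o, Q) = Add(-2, Add(Add(Add(Add(Mul(o, o), Mul(-20, Q)), -22), Q), o)) = Add(-2, Add(Add(Add(Add(Pow(o, 2), Mul(-20, Q)), -22), Q), o)) = Add(-2, Add(Add(Add(-22, Pow(o, 2), Mul(-20, Q)), Q), o)) = Add(-2, Add(Add(-22, Pow(o, 2), Mul(-19, Q)), o)) = Add(-2, Add(-22, o, Pow(o, 2), Mul(-19, Q))) = Add(-24, o, Pow(o, 2), Mul(-19, Q)))
Pow(Add(Function('C')(-21, -78), f), -1) = Pow(Add(Add(-24, -21, Pow(-21, 2), Mul(-19, -78)), 5995), -1) = Pow(Add(Add(-24, -21, 441, 1482), 5995), -1) = Pow(Add(1878, 5995), -1) = Pow(7873, -1) = Rational(1, 7873)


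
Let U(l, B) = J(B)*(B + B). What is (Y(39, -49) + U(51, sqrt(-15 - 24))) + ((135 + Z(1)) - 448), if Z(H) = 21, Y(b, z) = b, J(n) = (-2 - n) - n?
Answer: -97 - 4*I*sqrt(39) ≈ -97.0 - 24.98*I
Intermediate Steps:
J(n) = -2 - 2*n
U(l, B) = 2*B*(-2 - 2*B) (U(l, B) = (-2 - 2*B)*(B + B) = (-2 - 2*B)*(2*B) = 2*B*(-2 - 2*B))
(Y(39, -49) + U(51, sqrt(-15 - 24))) + ((135 + Z(1)) - 448) = (39 - 4*sqrt(-15 - 24)*(1 + sqrt(-15 - 24))) + ((135 + 21) - 448) = (39 - 4*sqrt(-39)*(1 + sqrt(-39))) + (156 - 448) = (39 - 4*I*sqrt(39)*(1 + I*sqrt(39))) - 292 = -253 - 4*I*sqrt(39)*(1 + I*sqrt(39))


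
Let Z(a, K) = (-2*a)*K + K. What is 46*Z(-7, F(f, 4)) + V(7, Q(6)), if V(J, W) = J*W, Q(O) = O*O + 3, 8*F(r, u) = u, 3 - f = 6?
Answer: 618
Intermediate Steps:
f = -3 (f = 3 - 1*6 = 3 - 6 = -3)
F(r, u) = u/8
Q(O) = 3 + O² (Q(O) = O² + 3 = 3 + O²)
Z(a, K) = K - 2*K*a (Z(a, K) = -2*K*a + K = K - 2*K*a)
46*Z(-7, F(f, 4)) + V(7, Q(6)) = 46*(((⅛)*4)*(1 - 2*(-7))) + 7*(3 + 6²) = 46*((1 + 14)/2) + 7*(3 + 36) = 46*((½)*15) + 7*39 = 46*(15/2) + 273 = 345 + 273 = 618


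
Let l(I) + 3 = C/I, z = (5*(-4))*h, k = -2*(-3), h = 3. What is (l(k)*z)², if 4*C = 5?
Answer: 112225/4 ≈ 28056.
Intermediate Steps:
C = 5/4 (C = (¼)*5 = 5/4 ≈ 1.2500)
k = 6
z = -60 (z = (5*(-4))*3 = -20*3 = -60)
l(I) = -3 + 5/(4*I)
(l(k)*z)² = ((-3 + (5/4)/6)*(-60))² = ((-3 + (5/4)*(⅙))*(-60))² = ((-3 + 5/24)*(-60))² = (-67/24*(-60))² = (335/2)² = 112225/4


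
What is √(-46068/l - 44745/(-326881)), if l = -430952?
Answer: 3*√33595251055583848454/35217505178 ≈ 0.49374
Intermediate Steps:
√(-46068/l - 44745/(-326881)) = √(-46068/(-430952) - 44745/(-326881)) = √(-46068*(-1/430952) - 44745*(-1/326881)) = √(11517/107738 + 44745/326881) = √(8585425287/35217505178) = 3*√33595251055583848454/35217505178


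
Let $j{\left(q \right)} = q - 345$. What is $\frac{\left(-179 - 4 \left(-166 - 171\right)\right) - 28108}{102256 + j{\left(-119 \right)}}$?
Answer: $- \frac{26939}{101792} \approx -0.26465$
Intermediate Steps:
$j{\left(q \right)} = -345 + q$
$\frac{\left(-179 - 4 \left(-166 - 171\right)\right) - 28108}{102256 + j{\left(-119 \right)}} = \frac{\left(-179 - 4 \left(-166 - 171\right)\right) - 28108}{102256 - 464} = \frac{\left(-179 - -1348\right) - 28108}{101792} = \left(\left(-179 + 1348\right) - 28108\right) \frac{1}{101792} = \left(1169 - 28108\right) \frac{1}{101792} = \left(-26939\right) \frac{1}{101792} = - \frac{26939}{101792}$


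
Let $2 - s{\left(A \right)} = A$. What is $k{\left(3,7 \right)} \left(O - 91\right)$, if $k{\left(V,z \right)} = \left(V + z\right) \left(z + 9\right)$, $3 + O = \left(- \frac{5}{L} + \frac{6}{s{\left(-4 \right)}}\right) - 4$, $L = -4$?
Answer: $-15320$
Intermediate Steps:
$s{\left(A \right)} = 2 - A$
$O = - \frac{19}{4}$ ($O = -3 + \left(\left(- \frac{5}{-4} + \frac{6}{2 - -4}\right) - 4\right) = -3 - \left(\frac{11}{4} - \frac{6}{2 + 4}\right) = -3 - \left(\frac{11}{4} - 1\right) = -3 + \left(\left(\frac{5}{4} + 6 \cdot \frac{1}{6}\right) - 4\right) = -3 + \left(\left(\frac{5}{4} + 1\right) - 4\right) = -3 + \left(\frac{9}{4} - 4\right) = -3 - \frac{7}{4} = - \frac{19}{4} \approx -4.75$)
$k{\left(V,z \right)} = \left(9 + z\right) \left(V + z\right)$ ($k{\left(V,z \right)} = \left(V + z\right) \left(9 + z\right) = \left(9 + z\right) \left(V + z\right)$)
$k{\left(3,7 \right)} \left(O - 91\right) = \left(7^{2} + 9 \cdot 3 + 9 \cdot 7 + 3 \cdot 7\right) \left(- \frac{19}{4} - 91\right) = \left(49 + 27 + 63 + 21\right) \left(- \frac{383}{4}\right) = 160 \left(- \frac{383}{4}\right) = -15320$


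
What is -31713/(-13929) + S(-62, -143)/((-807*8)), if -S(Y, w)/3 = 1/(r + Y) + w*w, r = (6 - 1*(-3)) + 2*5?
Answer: 2530407907/214822324 ≈ 11.779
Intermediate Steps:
r = 19 (r = (6 + 3) + 10 = 9 + 10 = 19)
S(Y, w) = -3*w² - 3/(19 + Y) (S(Y, w) = -3*(1/(19 + Y) + w*w) = -3*(1/(19 + Y) + w²) = -3*(w² + 1/(19 + Y)) = -3*w² - 3/(19 + Y))
-31713/(-13929) + S(-62, -143)/((-807*8)) = -31713/(-13929) + (3*(-1 - 19*(-143)² - 1*(-62)*(-143)²)/(19 - 62))/((-807*8)) = -31713*(-1/13929) + (3*(-1 - 19*20449 - 1*(-62)*20449)/(-43))/(-6456) = 10571/4643 + (3*(-1/43)*(-1 - 388531 + 1267838))*(-1/6456) = 10571/4643 + (3*(-1/43)*879306)*(-1/6456) = 10571/4643 - 2637918/43*(-1/6456) = 10571/4643 + 439653/46268 = 2530407907/214822324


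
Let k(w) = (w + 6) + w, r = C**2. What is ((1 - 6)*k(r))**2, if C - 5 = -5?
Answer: 900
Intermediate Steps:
C = 0 (C = 5 - 5 = 0)
r = 0 (r = 0**2 = 0)
k(w) = 6 + 2*w (k(w) = (6 + w) + w = 6 + 2*w)
((1 - 6)*k(r))**2 = ((1 - 6)*(6 + 2*0))**2 = (-5*(6 + 0))**2 = (-5*6)**2 = (-30)**2 = 900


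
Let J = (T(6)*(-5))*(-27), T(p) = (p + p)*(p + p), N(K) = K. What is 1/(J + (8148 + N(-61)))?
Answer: 1/27527 ≈ 3.6328e-5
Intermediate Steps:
T(p) = 4*p² (T(p) = (2*p)*(2*p) = 4*p²)
J = 19440 (J = ((4*6²)*(-5))*(-27) = ((4*36)*(-5))*(-27) = (144*(-5))*(-27) = -720*(-27) = 19440)
1/(J + (8148 + N(-61))) = 1/(19440 + (8148 - 61)) = 1/(19440 + 8087) = 1/27527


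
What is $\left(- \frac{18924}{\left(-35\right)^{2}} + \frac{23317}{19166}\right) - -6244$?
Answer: $\frac{20894954763}{3354050} \approx 6229.8$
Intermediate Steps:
$\left(- \frac{18924}{\left(-35\right)^{2}} + \frac{23317}{19166}\right) - -6244 = \left(- \frac{18924}{1225} + 23317 \cdot \frac{1}{19166}\right) + 6244 = \left(\left(-18924\right) \frac{1}{1225} + \frac{3331}{2738}\right) + 6244 = \left(- \frac{18924}{1225} + \frac{3331}{2738}\right) + 6244 = - \frac{47733437}{3354050} + 6244 = \frac{20894954763}{3354050}$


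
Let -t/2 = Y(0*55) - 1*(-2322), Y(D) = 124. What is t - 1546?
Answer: -6438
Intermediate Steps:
t = -4892 (t = -2*(124 - 1*(-2322)) = -2*(124 + 2322) = -2*2446 = -4892)
t - 1546 = -4892 - 1546 = -6438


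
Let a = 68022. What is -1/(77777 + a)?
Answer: -1/145799 ≈ -6.8588e-6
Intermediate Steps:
-1/(77777 + a) = -1/(77777 + 68022) = -1/145799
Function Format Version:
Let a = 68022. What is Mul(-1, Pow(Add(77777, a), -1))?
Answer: Rational(-1, 145799) ≈ -6.8588e-6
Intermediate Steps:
Mul(-1, Pow(Add(77777, a), -1)) = Mul(-1, Pow(Add(77777, 68022), -1)) = Mul(-1, Pow(145799, -1)) = Mul(-1, Rational(1, 145799)) = Rational(-1, 145799)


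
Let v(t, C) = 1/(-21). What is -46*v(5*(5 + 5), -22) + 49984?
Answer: 1049710/21 ≈ 49986.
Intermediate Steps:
v(t, C) = -1/21
-46*v(5*(5 + 5), -22) + 49984 = -46*(-1/21) + 49984 = 46/21 + 49984 = 1049710/21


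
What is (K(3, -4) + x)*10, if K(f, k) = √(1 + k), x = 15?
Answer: 150 + 10*I*√3 ≈ 150.0 + 17.32*I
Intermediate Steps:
(K(3, -4) + x)*10 = (√(1 - 4) + 15)*10 = (√(-3) + 15)*10 = (I*√3 + 15)*10 = (15 + I*√3)*10 = 150 + 10*I*√3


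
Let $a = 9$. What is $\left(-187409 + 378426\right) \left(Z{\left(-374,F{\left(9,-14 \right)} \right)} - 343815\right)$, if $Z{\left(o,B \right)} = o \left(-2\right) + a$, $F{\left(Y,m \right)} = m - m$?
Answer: $-65529909986$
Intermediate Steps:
$F{\left(Y,m \right)} = 0$
$Z{\left(o,B \right)} = 9 - 2 o$ ($Z{\left(o,B \right)} = o \left(-2\right) + 9 = - 2 o + 9 = 9 - 2 o$)
$\left(-187409 + 378426\right) \left(Z{\left(-374,F{\left(9,-14 \right)} \right)} - 343815\right) = \left(-187409 + 378426\right) \left(\left(9 - -748\right) - 343815\right) = 191017 \left(\left(9 + 748\right) - 343815\right) = 191017 \left(757 - 343815\right) = 191017 \left(-343058\right) = -65529909986$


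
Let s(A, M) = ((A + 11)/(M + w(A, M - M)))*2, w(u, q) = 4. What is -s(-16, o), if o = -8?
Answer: -5/2 ≈ -2.5000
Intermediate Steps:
s(A, M) = 2*(11 + A)/(4 + M) (s(A, M) = ((A + 11)/(M + 4))*2 = ((11 + A)/(4 + M))*2 = 2*(11 + A)/(4 + M))
-s(-16, o) = -2*(11 - 16)/(4 - 8) = -2*(-5)/(-4) = -2*(-1)*(-5)/4 = -1*5/2 = -5/2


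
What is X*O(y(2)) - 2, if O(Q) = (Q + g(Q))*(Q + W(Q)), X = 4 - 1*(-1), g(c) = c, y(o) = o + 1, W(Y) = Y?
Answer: 178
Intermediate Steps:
y(o) = 1 + o
X = 5 (X = 4 + 1 = 5)
O(Q) = 4*Q**2 (O(Q) = (Q + Q)*(Q + Q) = (2*Q)*(2*Q) = 4*Q**2)
X*O(y(2)) - 2 = 5*(4*(1 + 2)**2) - 2 = 5*(4*3**2) - 2 = 5*(4*9) - 2 = 5*36 - 2 = 180 - 2 = 178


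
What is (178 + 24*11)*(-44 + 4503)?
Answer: 1970878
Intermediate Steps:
(178 + 24*11)*(-44 + 4503) = (178 + 264)*4459 = 442*4459 = 1970878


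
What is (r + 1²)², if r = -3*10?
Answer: 841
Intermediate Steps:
r = -30
(r + 1²)² = (-30 + 1²)² = (-30 + 1)² = (-29)² = 841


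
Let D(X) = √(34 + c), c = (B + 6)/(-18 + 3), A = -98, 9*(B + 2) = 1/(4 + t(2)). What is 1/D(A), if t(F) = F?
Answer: 9*√273230/27323 ≈ 0.17218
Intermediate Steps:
B = -107/54 (B = -2 + 1/(9*(4 + 2)) = -2 + (⅑)/6 = -2 + (⅑)*(⅙) = -2 + 1/54 = -107/54 ≈ -1.9815)
c = -217/810 (c = (-107/54 + 6)/(-18 + 3) = (217/54)/(-15) = (217/54)*(-1/15) = -217/810 ≈ -0.26790)
D(X) = √273230/90 (D(X) = √(34 - 217/810) = √(27323/810) = √273230/90)
1/D(A) = 1/(√273230/90) = 9*√273230/27323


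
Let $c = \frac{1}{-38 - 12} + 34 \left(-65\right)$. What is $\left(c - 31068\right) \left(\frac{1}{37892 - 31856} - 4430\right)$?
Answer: $\frac{44491845847579}{301800} \approx 1.4742 \cdot 10^{8}$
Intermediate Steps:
$c = - \frac{110501}{50}$ ($c = \frac{1}{-50} - 2210 = - \frac{1}{50} - 2210 = - \frac{110501}{50} \approx -2210.0$)
$\left(c - 31068\right) \left(\frac{1}{37892 - 31856} - 4430\right) = \left(- \frac{110501}{50} - 31068\right) \left(\frac{1}{37892 - 31856} - 4430\right) = - \frac{1663901 \left(\frac{1}{6036} - 4430\right)}{50} = \left(- \frac{1663901}{50}\right) \left(- \frac{26739479}{6036}\right) = \frac{44491845847579}{301800}$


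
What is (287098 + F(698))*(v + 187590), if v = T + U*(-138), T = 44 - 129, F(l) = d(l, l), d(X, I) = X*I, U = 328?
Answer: 110137490782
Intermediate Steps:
d(X, I) = I*X
F(l) = l² (F(l) = l*l = l²)
T = -85
v = -45349 (v = -85 + 328*(-138) = -85 - 45264 = -45349)
(287098 + F(698))*(v + 187590) = (287098 + 698²)*(-45349 + 187590) = (287098 + 487204)*142241 = 774302*142241 = 110137490782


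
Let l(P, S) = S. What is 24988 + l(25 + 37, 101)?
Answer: 25089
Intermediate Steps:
24988 + l(25 + 37, 101) = 24988 + 101 = 25089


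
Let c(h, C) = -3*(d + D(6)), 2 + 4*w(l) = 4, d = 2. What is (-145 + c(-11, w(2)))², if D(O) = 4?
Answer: 26569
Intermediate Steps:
w(l) = ½ (w(l) = -½ + (¼)*4 = -½ + 1 = ½)
c(h, C) = -18 (c(h, C) = -3*(2 + 4) = -3*6 = -18)
(-145 + c(-11, w(2)))² = (-145 - 18)² = (-163)² = 26569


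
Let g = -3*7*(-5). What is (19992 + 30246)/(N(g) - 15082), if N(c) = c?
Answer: -50238/14977 ≈ -3.3543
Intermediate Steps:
g = 105 (g = -21*(-5) = 105)
(19992 + 30246)/(N(g) - 15082) = (19992 + 30246)/(105 - 15082) = 50238/(-14977) = 50238*(-1/14977) = -50238/14977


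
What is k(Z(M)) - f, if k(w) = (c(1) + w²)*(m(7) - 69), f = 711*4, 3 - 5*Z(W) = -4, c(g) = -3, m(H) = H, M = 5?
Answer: -69488/25 ≈ -2779.5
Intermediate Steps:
Z(W) = 7/5 (Z(W) = ⅗ - ⅕*(-4) = ⅗ + ⅘ = 7/5)
f = 2844
k(w) = 186 - 62*w² (k(w) = (-3 + w²)*(7 - 69) = (-3 + w²)*(-62) = 186 - 62*w²)
k(Z(M)) - f = (186 - 62*(7/5)²) - 1*2844 = (186 - 62*49/25) - 2844 = (186 - 3038/25) - 2844 = 1612/25 - 2844 = -69488/25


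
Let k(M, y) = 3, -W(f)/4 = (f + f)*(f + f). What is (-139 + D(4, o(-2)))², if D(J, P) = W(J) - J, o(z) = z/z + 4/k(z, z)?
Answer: 159201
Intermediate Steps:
W(f) = -16*f² (W(f) = -4*(f + f)*(f + f) = -4*2*f*2*f = -16*f²)
o(z) = 7/3 (o(z) = z/z + 4/3 = 1 + 4*(⅓) = 1 + 4/3 = 7/3)
D(J, P) = -J - 16*J² (D(J, P) = -16*J² - J = -J - 16*J²)
(-139 + D(4, o(-2)))² = (-139 + 4*(-1 - 16*4))² = (-139 + 4*(-1 - 64))² = (-139 + 4*(-65))² = (-139 - 260)² = (-399)² = 159201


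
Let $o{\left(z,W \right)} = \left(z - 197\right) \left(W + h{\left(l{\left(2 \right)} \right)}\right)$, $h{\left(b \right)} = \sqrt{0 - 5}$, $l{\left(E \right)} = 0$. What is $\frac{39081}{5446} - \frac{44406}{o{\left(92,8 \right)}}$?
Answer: $\frac{35203531}{626290} - \frac{4934 i \sqrt{5}}{805} \approx 56.21 - 13.705 i$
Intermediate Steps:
$h{\left(b \right)} = i \sqrt{5}$ ($h{\left(b \right)} = \sqrt{-5} = i \sqrt{5}$)
$o{\left(z,W \right)} = \left(-197 + z\right) \left(W + i \sqrt{5}\right)$ ($o{\left(z,W \right)} = \left(z - 197\right) \left(W + i \sqrt{5}\right) = \left(-197 + z\right) \left(W + i \sqrt{5}\right)$)
$\frac{39081}{5446} - \frac{44406}{o{\left(92,8 \right)}} = \frac{39081}{5446} - \frac{44406}{\left(-197\right) 8 + 8 \cdot 92 - 197 i \sqrt{5} + i 92 \sqrt{5}} = 39081 \cdot \frac{1}{5446} - \frac{44406}{-1576 + 736 - 197 i \sqrt{5} + 92 i \sqrt{5}} = \frac{5583}{778} - \frac{44406}{-840 - 105 i \sqrt{5}}$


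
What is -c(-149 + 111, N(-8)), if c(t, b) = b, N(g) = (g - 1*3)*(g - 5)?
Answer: -143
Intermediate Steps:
N(g) = (-5 + g)*(-3 + g) (N(g) = (g - 3)*(-5 + g) = (-3 + g)*(-5 + g) = (-5 + g)*(-3 + g))
-c(-149 + 111, N(-8)) = -(15 + (-8)² - 8*(-8)) = -(15 + 64 + 64) = -1*143 = -143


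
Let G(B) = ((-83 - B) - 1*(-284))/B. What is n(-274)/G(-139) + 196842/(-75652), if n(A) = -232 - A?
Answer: -31786416/1607605 ≈ -19.773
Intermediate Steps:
G(B) = (201 - B)/B (G(B) = ((-83 - B) + 284)/B = (201 - B)/B)
n(-274)/G(-139) + 196842/(-75652) = (-232 - 1*(-274))/(((201 - 1*(-139))/(-139))) + 196842/(-75652) = (-232 + 274)/((-(201 + 139)/139)) + 196842*(-1/75652) = 42/((-1/139*340)) - 98421/37826 = 42/(-340/139) - 98421/37826 = 42*(-139/340) - 98421/37826 = -2919/170 - 98421/37826 = -31786416/1607605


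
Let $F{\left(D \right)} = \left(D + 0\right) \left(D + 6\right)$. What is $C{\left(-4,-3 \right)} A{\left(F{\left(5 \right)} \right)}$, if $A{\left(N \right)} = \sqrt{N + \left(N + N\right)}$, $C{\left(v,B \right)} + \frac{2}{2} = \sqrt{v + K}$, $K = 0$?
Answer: $\sqrt{165} \left(-1 + 2 i\right) \approx -12.845 + 25.69 i$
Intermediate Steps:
$C{\left(v,B \right)} = -1 + \sqrt{v}$ ($C{\left(v,B \right)} = -1 + \sqrt{v + 0} = -1 + \sqrt{v}$)
$F{\left(D \right)} = D \left(6 + D\right)$
$A{\left(N \right)} = \sqrt{3} \sqrt{N}$ ($A{\left(N \right)} = \sqrt{N + 2 N} = \sqrt{3 N} = \sqrt{3} \sqrt{N}$)
$C{\left(-4,-3 \right)} A{\left(F{\left(5 \right)} \right)} = \left(-1 + \sqrt{-4}\right) \sqrt{3} \sqrt{5 \left(6 + 5\right)} = \left(-1 + 2 i\right) \sqrt{3} \sqrt{5 \cdot 11} = \left(-1 + 2 i\right) \sqrt{3} \sqrt{55} = \left(-1 + 2 i\right) \sqrt{165} = \sqrt{165} \left(-1 + 2 i\right)$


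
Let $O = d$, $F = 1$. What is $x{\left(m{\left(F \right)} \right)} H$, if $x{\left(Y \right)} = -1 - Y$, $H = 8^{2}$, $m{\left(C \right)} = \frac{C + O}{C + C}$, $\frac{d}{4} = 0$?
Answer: $-96$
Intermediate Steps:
$d = 0$ ($d = 4 \cdot 0 = 0$)
$O = 0$
$m{\left(C \right)} = \frac{1}{2}$ ($m{\left(C \right)} = \frac{C + 0}{C + C} = \frac{C}{2 C} = C \frac{1}{2 C} = \frac{1}{2}$)
$H = 64$
$x{\left(m{\left(F \right)} \right)} H = \left(-1 - \frac{1}{2}\right) 64 = \left(- \frac{3}{2}\right) 64 = -96$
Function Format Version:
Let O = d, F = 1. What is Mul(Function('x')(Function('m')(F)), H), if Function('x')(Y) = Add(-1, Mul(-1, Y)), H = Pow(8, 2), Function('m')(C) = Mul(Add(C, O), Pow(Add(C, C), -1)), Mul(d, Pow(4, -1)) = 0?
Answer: -96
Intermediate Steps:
d = 0 (d = Mul(4, 0) = 0)
O = 0
Function('m')(C) = Rational(1, 2) (Function('m')(C) = Mul(Add(C, 0), Pow(Add(C, C), -1)) = Mul(C, Pow(Mul(2, C), -1)) = Mul(C, Mul(Rational(1, 2), Pow(C, -1))) = Rational(1, 2))
H = 64
Mul(Function('x')(Function('m')(F)), H) = Mul(Add(-1, Mul(-1, Rational(1, 2))), 64) = Mul(Add(-1, Rational(-1, 2)), 64) = Mul(Rational(-3, 2), 64) = -96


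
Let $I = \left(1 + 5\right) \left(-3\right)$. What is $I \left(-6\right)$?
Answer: $108$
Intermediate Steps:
$I = -18$ ($I = 6 \left(-3\right) = -18$)
$I \left(-6\right) = \left(-18\right) \left(-6\right) = 108$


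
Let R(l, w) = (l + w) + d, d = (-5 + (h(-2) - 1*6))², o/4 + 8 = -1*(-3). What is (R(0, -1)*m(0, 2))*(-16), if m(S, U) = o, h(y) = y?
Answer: 53760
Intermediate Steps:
o = -20 (o = -32 + 4*(-1*(-3)) = -32 + 4*3 = -32 + 12 = -20)
m(S, U) = -20
d = 169 (d = (-5 + (-2 - 1*6))² = (-5 + (-2 - 6))² = (-5 - 8)² = (-13)² = 169)
R(l, w) = 169 + l + w (R(l, w) = (l + w) + 169 = 169 + l + w)
(R(0, -1)*m(0, 2))*(-16) = ((169 + 0 - 1)*(-20))*(-16) = (168*(-20))*(-16) = -3360*(-16) = 53760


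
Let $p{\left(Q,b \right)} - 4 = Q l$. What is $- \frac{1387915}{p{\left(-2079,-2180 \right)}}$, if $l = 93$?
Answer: $\frac{1387915}{193343} \approx 7.1785$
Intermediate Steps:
$p{\left(Q,b \right)} = 4 + 93 Q$ ($p{\left(Q,b \right)} = 4 + Q 93 = 4 + 93 Q$)
$- \frac{1387915}{p{\left(-2079,-2180 \right)}} = - \frac{1387915}{4 + 93 \left(-2079\right)} = - \frac{1387915}{4 - 193347} = - \frac{1387915}{-193343} = \left(-1387915\right) \left(- \frac{1}{193343}\right) = \frac{1387915}{193343}$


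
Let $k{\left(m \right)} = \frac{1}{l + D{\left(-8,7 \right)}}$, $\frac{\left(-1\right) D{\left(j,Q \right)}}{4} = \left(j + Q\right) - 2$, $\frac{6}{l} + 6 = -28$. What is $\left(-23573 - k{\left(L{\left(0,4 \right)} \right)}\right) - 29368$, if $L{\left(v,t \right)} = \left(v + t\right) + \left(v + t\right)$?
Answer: $- \frac{10641158}{201} \approx -52941.0$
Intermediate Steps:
$l = - \frac{3}{17}$ ($l = \frac{6}{-6 - 28} = \frac{6}{-34} = 6 \left(- \frac{1}{34}\right) = - \frac{3}{17} \approx -0.17647$)
$D{\left(j,Q \right)} = 8 - 4 Q - 4 j$ ($D{\left(j,Q \right)} = - 4 \left(\left(j + Q\right) - 2\right) = - 4 \left(\left(Q + j\right) - 2\right) = - 4 \left(-2 + Q + j\right) = 8 - 4 Q - 4 j$)
$L{\left(v,t \right)} = 2 t + 2 v$ ($L{\left(v,t \right)} = \left(t + v\right) + \left(t + v\right) = 2 t + 2 v$)
$k{\left(m \right)} = \frac{17}{201}$ ($k{\left(m \right)} = \frac{1}{- \frac{3}{17} - -12} = \frac{1}{- \frac{3}{17} + \left(8 - 28 + 32\right)} = \frac{1}{- \frac{3}{17} + 12} = \frac{1}{\frac{201}{17}} = \frac{17}{201}$)
$\left(-23573 - k{\left(L{\left(0,4 \right)} \right)}\right) - 29368 = \left(-23573 - \frac{17}{201}\right) - 29368 = - \frac{4738190}{201} - 29368 = - \frac{10641158}{201}$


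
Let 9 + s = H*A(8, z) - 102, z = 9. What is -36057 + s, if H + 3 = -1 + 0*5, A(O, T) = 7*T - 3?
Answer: -36408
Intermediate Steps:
A(O, T) = -3 + 7*T
H = -4 (H = -3 + (-1 + 0*5) = -3 + (-1 + 0) = -3 - 1 = -4)
s = -351 (s = -9 + (-4*(-3 + 7*9) - 102) = -9 + (-4*(-3 + 63) - 102) = -9 + (-4*60 - 102) = -9 + (-240 - 102) = -9 - 342 = -351)
-36057 + s = -36057 - 351 = -36408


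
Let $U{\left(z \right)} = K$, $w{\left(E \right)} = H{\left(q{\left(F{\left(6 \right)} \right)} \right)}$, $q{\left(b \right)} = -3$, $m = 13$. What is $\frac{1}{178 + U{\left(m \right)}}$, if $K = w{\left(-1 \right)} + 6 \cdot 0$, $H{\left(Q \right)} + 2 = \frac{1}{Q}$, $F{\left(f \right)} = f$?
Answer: $\frac{3}{527} \approx 0.0056926$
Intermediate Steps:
$H{\left(Q \right)} = -2 + \frac{1}{Q}$
$w{\left(E \right)} = - \frac{7}{3}$ ($w{\left(E \right)} = -2 + \frac{1}{-3} = -2 - \frac{1}{3} = - \frac{7}{3}$)
$K = - \frac{7}{3}$ ($K = - \frac{7}{3} + 6 \cdot 0 = - \frac{7}{3} + 0 = - \frac{7}{3} \approx -2.3333$)
$U{\left(z \right)} = - \frac{7}{3}$
$\frac{1}{178 + U{\left(m \right)}} = \frac{1}{178 - \frac{7}{3}} = \frac{1}{\frac{527}{3}} = \frac{3}{527}$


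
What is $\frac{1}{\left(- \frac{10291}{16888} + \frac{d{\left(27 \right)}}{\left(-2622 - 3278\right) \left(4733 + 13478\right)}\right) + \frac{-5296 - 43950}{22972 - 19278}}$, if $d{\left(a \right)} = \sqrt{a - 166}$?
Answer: $- \frac{9786489450853949348144210585000}{136430667432920805642068628482309} + \frac{6533652839186259904400 i \sqrt{139}}{136430667432920805642068628482309} \approx -0.071732 + 5.6461 \cdot 10^{-10} i$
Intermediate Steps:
$d{\left(a \right)} = \sqrt{-166 + a}$
$\frac{1}{\left(- \frac{10291}{16888} + \frac{d{\left(27 \right)}}{\left(-2622 - 3278\right) \left(4733 + 13478\right)}\right) + \frac{-5296 - 43950}{22972 - 19278}} = \frac{1}{\left(- \frac{10291}{16888} + \frac{\sqrt{-166 + 27}}{\left(-2622 - 3278\right) \left(4733 + 13478\right)}\right) + \frac{-5296 - 43950}{22972 - 19278}} = \frac{1}{\left(\left(-10291\right) \frac{1}{16888} + \frac{\sqrt{-139}}{\left(-5900\right) 18211}\right) - \frac{49246}{3694}} = \frac{1}{\left(- \frac{10291}{16888} + \frac{i \sqrt{139}}{-107444900}\right) - \frac{24623}{1847}} = \frac{1}{\left(- \frac{10291}{16888} + i \sqrt{139} \left(- \frac{1}{107444900}\right)\right) - \frac{24623}{1847}} = \frac{1}{\left(- \frac{10291}{16888} - \frac{i \sqrt{139}}{107444900}\right) - \frac{24623}{1847}} = \frac{1}{- \frac{434840701}{31192136} - \frac{i \sqrt{139}}{107444900}}$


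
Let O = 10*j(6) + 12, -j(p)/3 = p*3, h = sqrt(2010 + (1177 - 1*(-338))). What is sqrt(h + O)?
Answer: sqrt(-528 + 5*sqrt(141)) ≈ 21.648*I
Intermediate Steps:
h = 5*sqrt(141) (h = sqrt(2010 + (1177 + 338)) = sqrt(2010 + 1515) = sqrt(3525) = 5*sqrt(141) ≈ 59.372)
j(p) = -9*p (j(p) = -3*p*3 = -9*p)
O = -528 (O = 10*(-9*6) + 12 = 10*(-54) + 12 = -540 + 12 = -528)
sqrt(h + O) = sqrt(5*sqrt(141) - 528) = sqrt(-528 + 5*sqrt(141))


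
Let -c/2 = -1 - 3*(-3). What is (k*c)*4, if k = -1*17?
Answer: 1088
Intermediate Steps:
k = -17
c = -16 (c = -2*(-1 - 3*(-3)) = -2*(-1 + 9) = -2*8 = -16)
(k*c)*4 = -17*(-16)*4 = 272*4 = 1088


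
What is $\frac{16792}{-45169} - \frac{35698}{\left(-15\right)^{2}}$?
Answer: $- \frac{1616221162}{10163025} \approx -159.03$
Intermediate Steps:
$\frac{16792}{-45169} - \frac{35698}{\left(-15\right)^{2}} = 16792 \left(- \frac{1}{45169}\right) - \frac{35698}{225} = - \frac{16792}{45169} - \frac{35698}{225} = - \frac{1616221162}{10163025}$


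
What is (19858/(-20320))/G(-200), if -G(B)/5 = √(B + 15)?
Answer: -9929*I*√185/9398000 ≈ -0.01437*I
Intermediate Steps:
G(B) = -5*√(15 + B) (G(B) = -5*√(B + 15) = -5*√(15 + B))
(19858/(-20320))/G(-200) = (19858/(-20320))/((-5*√(15 - 200))) = (19858*(-1/20320))/((-5*I*√185)) = -9929*I*√185/925/10160 = -9929*I*√185/9398000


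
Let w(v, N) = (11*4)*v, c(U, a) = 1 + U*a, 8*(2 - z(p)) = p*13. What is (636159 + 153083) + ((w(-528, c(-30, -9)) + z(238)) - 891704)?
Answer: -504315/4 ≈ -1.2608e+5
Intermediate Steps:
z(p) = 2 - 13*p/8 (z(p) = 2 - p*13/8 = 2 - 13*p/8)
w(v, N) = 44*v
(636159 + 153083) + ((w(-528, c(-30, -9)) + z(238)) - 891704) = (636159 + 153083) + ((44*(-528) + (2 - 13/8*238)) - 891704) = 789242 + ((-23232 + (2 - 1547/4)) - 891704) = 789242 + ((-23232 - 1539/4) - 891704) = 789242 + (-94467/4 - 891704) = 789242 - 3661283/4 = -504315/4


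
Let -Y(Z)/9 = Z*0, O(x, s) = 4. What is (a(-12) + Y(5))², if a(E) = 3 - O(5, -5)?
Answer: 1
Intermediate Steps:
Y(Z) = 0 (Y(Z) = -9*Z*0 = -9*0 = 0)
a(E) = -1 (a(E) = 3 - 1*4 = 3 - 4 = -1)
(a(-12) + Y(5))² = (-1 + 0)² = (-1)² = 1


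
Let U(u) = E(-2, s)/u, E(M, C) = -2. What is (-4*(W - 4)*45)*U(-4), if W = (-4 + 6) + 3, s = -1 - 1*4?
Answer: -90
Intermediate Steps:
s = -5 (s = -1 - 4 = -5)
W = 5 (W = 2 + 3 = 5)
U(u) = -2/u
(-4*(W - 4)*45)*U(-4) = (-4*(5 - 4)*45)*(-2/(-4)) = (-4*1*45)*(-2*(-¼)) = -4*45*(½) = -180*½ = -90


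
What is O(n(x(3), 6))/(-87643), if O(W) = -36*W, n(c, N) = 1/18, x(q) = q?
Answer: 2/87643 ≈ 2.2820e-5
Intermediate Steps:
n(c, N) = 1/18
O(n(x(3), 6))/(-87643) = -36*1/18/(-87643) = -2*(-1/87643) = 2/87643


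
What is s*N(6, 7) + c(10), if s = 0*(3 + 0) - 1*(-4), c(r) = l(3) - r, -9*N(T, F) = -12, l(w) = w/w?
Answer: -11/3 ≈ -3.6667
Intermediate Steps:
l(w) = 1
N(T, F) = 4/3 (N(T, F) = -⅑*(-12) = 4/3)
c(r) = 1 - r
s = 4 (s = 0*3 + 4 = 0 + 4 = 4)
s*N(6, 7) + c(10) = 4*(4/3) + (1 - 1*10) = 16/3 + (1 - 10) = 16/3 - 9 = -11/3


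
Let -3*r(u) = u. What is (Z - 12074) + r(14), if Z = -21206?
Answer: -99854/3 ≈ -33285.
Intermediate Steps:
r(u) = -u/3
(Z - 12074) + r(14) = (-21206 - 12074) - 1/3*14 = -33280 - 14/3 = -99854/3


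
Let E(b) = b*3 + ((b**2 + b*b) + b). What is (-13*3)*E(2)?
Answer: -624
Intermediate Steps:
E(b) = 2*b**2 + 4*b (E(b) = 3*b + ((b**2 + b**2) + b) = 3*b + (2*b**2 + b) = 3*b + (b + 2*b**2) = 2*b**2 + 4*b)
(-13*3)*E(2) = (-13*3)*(2*2*(2 + 2)) = -78*2*4 = -39*16 = -624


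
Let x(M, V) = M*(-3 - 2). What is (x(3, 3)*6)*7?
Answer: -630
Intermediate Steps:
x(M, V) = -5*M (x(M, V) = M*(-5) = -5*M)
(x(3, 3)*6)*7 = (-5*3*6)*7 = -15*6*7 = -90*7 = -630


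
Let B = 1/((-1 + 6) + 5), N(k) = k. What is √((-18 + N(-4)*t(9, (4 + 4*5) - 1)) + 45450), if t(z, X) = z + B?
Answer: √1134890/5 ≈ 213.06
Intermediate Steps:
B = ⅒ (B = 1/(5 + 5) = 1/10 = ⅒ ≈ 0.10000)
t(z, X) = ⅒ + z (t(z, X) = z + ⅒ = ⅒ + z)
√((-18 + N(-4)*t(9, (4 + 4*5) - 1)) + 45450) = √((-18 - 4*(⅒ + 9)) + 45450) = √((-18 - 4*91/10) + 45450) = √((-18 - 182/5) + 45450) = √(-272/5 + 45450) = √(226978/5) = √1134890/5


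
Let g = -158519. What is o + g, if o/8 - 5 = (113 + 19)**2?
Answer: -19087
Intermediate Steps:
o = 139432 (o = 40 + 8*(113 + 19)**2 = 40 + 8*132**2 = 40 + 8*17424 = 40 + 139392 = 139432)
o + g = 139432 - 158519 = -19087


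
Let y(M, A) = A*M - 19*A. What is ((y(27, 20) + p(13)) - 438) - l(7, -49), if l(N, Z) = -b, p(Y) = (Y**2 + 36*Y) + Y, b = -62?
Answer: 310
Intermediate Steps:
p(Y) = Y**2 + 37*Y
y(M, A) = -19*A + A*M
l(N, Z) = 62 (l(N, Z) = -1*(-62) = 62)
((y(27, 20) + p(13)) - 438) - l(7, -49) = ((20*(-19 + 27) + 13*(37 + 13)) - 438) - 1*62 = ((20*8 + 13*50) - 438) - 62 = ((160 + 650) - 438) - 62 = (810 - 438) - 62 = 372 - 62 = 310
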